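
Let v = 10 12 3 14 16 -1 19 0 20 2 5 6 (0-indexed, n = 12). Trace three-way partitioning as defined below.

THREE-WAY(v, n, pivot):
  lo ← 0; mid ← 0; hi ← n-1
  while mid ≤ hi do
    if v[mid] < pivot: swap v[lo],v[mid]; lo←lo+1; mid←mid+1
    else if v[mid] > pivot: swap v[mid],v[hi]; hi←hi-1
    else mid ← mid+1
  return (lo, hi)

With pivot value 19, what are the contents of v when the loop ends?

10 12 3 14 16 -1 0 6 2 5 19 20

pivot = 19; lo=0, mid=0, hi=11
v[mid]=10<19: swap v[0],v[0]; lo=1,mid=1 → 10 12 3 14 16 -1 19 0 20 2 5 6
v[mid]=12<19: swap v[1],v[1]; lo=2,mid=2 → 10 12 3 14 16 -1 19 0 20 2 5 6
v[mid]=3<19: swap v[2],v[2]; lo=3,mid=3 → 10 12 3 14 16 -1 19 0 20 2 5 6
v[mid]=14<19: swap v[3],v[3]; lo=4,mid=4 → 10 12 3 14 16 -1 19 0 20 2 5 6
v[mid]=16<19: swap v[4],v[4]; lo=5,mid=5 → 10 12 3 14 16 -1 19 0 20 2 5 6
v[mid]=-1<19: swap v[5],v[5]; lo=6,mid=6 → 10 12 3 14 16 -1 19 0 20 2 5 6
v[mid]=19=19: mid=7
v[mid]=0<19: swap v[6],v[7]; lo=7,mid=8 → 10 12 3 14 16 -1 0 19 20 2 5 6
v[mid]=20>19: swap v[8],v[11]; hi=10 → 10 12 3 14 16 -1 0 19 6 2 5 20
v[mid]=6<19: swap v[7],v[8]; lo=8,mid=9 → 10 12 3 14 16 -1 0 6 19 2 5 20
v[mid]=2<19: swap v[8],v[9]; lo=9,mid=10 → 10 12 3 14 16 -1 0 6 2 19 5 20
v[mid]=5<19: swap v[9],v[10]; lo=10,mid=11 → 10 12 3 14 16 -1 0 6 2 5 19 20
end: lo=10, hi=10; v = 10 12 3 14 16 -1 0 6 2 5 19 20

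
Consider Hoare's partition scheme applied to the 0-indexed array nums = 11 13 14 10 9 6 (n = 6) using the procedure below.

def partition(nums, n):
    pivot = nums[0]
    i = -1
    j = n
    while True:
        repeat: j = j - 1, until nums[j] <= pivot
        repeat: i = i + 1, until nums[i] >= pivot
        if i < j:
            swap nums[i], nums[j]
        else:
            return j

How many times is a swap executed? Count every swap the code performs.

pivot=11
j stops at 5 (6), i stops at 0 (11); swap ⇒ 6 13 14 10 9 11
j stops at 4 (9), i stops at 1 (13); swap ⇒ 6 9 14 10 13 11
j stops at 3 (10), i stops at 2 (14); swap ⇒ 6 9 10 14 13 11
j stops at 2, i stops at 3; i≥j ⇒ return 2. nums=6 9 10 14 13 11

3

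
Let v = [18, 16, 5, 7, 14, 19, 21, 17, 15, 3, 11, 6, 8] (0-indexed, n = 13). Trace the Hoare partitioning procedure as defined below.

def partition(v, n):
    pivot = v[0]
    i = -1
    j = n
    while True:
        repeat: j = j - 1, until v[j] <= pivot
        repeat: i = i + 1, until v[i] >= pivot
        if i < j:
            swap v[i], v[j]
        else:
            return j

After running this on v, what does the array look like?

[8, 16, 5, 7, 14, 6, 11, 17, 15, 3, 21, 19, 18]

pivot = v[0] = 18; i = -1, j = 13
j→12 (v[12]=8≤18), i→0 (v[0]=18≥18); i<j, swap → [8, 16, 5, 7, 14, 19, 21, 17, 15, 3, 11, 6, 18]
j→11 (v[11]=6≤18), i→5 (v[5]=19≥18); i<j, swap → [8, 16, 5, 7, 14, 6, 21, 17, 15, 3, 11, 19, 18]
j→10 (v[10]=11≤18), i→6 (v[6]=21≥18); i<j, swap → [8, 16, 5, 7, 14, 6, 11, 17, 15, 3, 21, 19, 18]
j→9, i→10; i≥j, return j=9. v = [8, 16, 5, 7, 14, 6, 11, 17, 15, 3, 21, 19, 18]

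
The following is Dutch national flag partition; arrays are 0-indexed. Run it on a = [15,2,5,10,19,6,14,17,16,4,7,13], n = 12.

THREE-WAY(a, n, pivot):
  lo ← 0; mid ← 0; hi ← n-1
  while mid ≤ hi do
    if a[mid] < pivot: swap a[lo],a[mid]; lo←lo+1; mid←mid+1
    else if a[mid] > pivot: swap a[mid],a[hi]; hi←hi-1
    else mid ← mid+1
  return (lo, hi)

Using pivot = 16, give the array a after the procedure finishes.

[15,2,5,10,13,6,14,7,4,16,17,19]

lo=0 mid=0 hi=11
15<16: swap(0,0), lo=1 mid=1 ⇒ [15,2,5,10,19,6,14,17,16,4,7,13]
2<16: swap(1,1), lo=2 mid=2 ⇒ [15,2,5,10,19,6,14,17,16,4,7,13]
5<16: swap(2,2), lo=3 mid=3 ⇒ [15,2,5,10,19,6,14,17,16,4,7,13]
10<16: swap(3,3), lo=4 mid=4 ⇒ [15,2,5,10,19,6,14,17,16,4,7,13]
19>16: swap(4,11), hi=10 ⇒ [15,2,5,10,13,6,14,17,16,4,7,19]
13<16: swap(4,4), lo=5 mid=5 ⇒ [15,2,5,10,13,6,14,17,16,4,7,19]
6<16: swap(5,5), lo=6 mid=6 ⇒ [15,2,5,10,13,6,14,17,16,4,7,19]
14<16: swap(6,6), lo=7 mid=7 ⇒ [15,2,5,10,13,6,14,17,16,4,7,19]
17>16: swap(7,10), hi=9 ⇒ [15,2,5,10,13,6,14,7,16,4,17,19]
7<16: swap(7,7), lo=8 mid=8 ⇒ [15,2,5,10,13,6,14,7,16,4,17,19]
16=16: mid=9
4<16: swap(8,9), lo=9 mid=10 ⇒ [15,2,5,10,13,6,14,7,4,16,17,19]
done. lo=9 hi=9; a=[15,2,5,10,13,6,14,7,4,16,17,19]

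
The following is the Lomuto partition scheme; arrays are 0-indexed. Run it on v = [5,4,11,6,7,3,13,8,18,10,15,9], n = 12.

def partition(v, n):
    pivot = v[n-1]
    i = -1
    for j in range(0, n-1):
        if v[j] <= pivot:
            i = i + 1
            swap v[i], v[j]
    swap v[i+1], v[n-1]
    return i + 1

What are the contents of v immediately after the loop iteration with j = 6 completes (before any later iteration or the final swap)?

[5,4,6,7,3,11,13,8,18,10,15,9]

pivot = v[11] = 9; i = -1
j=0: v[0]=5 ≤ 9 → i=0, swap v[0],v[0] (no change) → [5,4,11,6,7,3,13,8,18,10,15,9]
j=1: v[1]=4 ≤ 9 → i=1, swap v[1],v[1] (no change) → [5,4,11,6,7,3,13,8,18,10,15,9]
j=2: v[2]=11 > 9 → no swap
j=3: v[3]=6 ≤ 9 → i=2, swap v[2],v[3] → [5,4,6,11,7,3,13,8,18,10,15,9]
j=4: v[4]=7 ≤ 9 → i=3, swap v[3],v[4] → [5,4,6,7,11,3,13,8,18,10,15,9]
j=5: v[5]=3 ≤ 9 → i=4, swap v[4],v[5] → [5,4,6,7,3,11,13,8,18,10,15,9]
j=6: v[6]=13 > 9 → no swap
(after j=6) v = [5,4,6,7,3,11,13,8,18,10,15,9]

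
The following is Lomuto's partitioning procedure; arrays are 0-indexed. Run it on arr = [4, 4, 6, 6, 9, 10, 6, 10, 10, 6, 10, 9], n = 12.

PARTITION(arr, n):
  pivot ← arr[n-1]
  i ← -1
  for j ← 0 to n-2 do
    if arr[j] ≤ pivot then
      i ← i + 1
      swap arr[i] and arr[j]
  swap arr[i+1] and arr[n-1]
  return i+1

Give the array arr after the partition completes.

pivot=9, i=-1
j=0: 4≤9, i=0, swap(0,0) ⇒ [4, 4, 6, 6, 9, 10, 6, 10, 10, 6, 10, 9]
j=1: 4≤9, i=1, swap(1,1) ⇒ [4, 4, 6, 6, 9, 10, 6, 10, 10, 6, 10, 9]
j=2: 6≤9, i=2, swap(2,2) ⇒ [4, 4, 6, 6, 9, 10, 6, 10, 10, 6, 10, 9]
j=3: 6≤9, i=3, swap(3,3) ⇒ [4, 4, 6, 6, 9, 10, 6, 10, 10, 6, 10, 9]
j=4: 9≤9, i=4, swap(4,4) ⇒ [4, 4, 6, 6, 9, 10, 6, 10, 10, 6, 10, 9]
j=5: 10>9, skip
j=6: 6≤9, i=5, swap(5,6) ⇒ [4, 4, 6, 6, 9, 6, 10, 10, 10, 6, 10, 9]
j=7: 10>9, skip
j=8: 10>9, skip
j=9: 6≤9, i=6, swap(6,9) ⇒ [4, 4, 6, 6, 9, 6, 6, 10, 10, 10, 10, 9]
j=10: 10>9, skip
swap(7,11) ⇒ [4, 4, 6, 6, 9, 6, 6, 9, 10, 10, 10, 10]; return 7

[4, 4, 6, 6, 9, 6, 6, 9, 10, 10, 10, 10]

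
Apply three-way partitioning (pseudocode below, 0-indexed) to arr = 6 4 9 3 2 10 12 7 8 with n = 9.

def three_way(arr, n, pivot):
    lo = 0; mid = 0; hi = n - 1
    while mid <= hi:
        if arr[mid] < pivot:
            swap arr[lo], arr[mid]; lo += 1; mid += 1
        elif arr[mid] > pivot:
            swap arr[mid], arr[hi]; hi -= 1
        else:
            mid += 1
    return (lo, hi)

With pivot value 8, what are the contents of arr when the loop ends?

lo=0 mid=0 hi=8
6<8: swap(0,0), lo=1 mid=1 ⇒ 6 4 9 3 2 10 12 7 8
4<8: swap(1,1), lo=2 mid=2 ⇒ 6 4 9 3 2 10 12 7 8
9>8: swap(2,8), hi=7 ⇒ 6 4 8 3 2 10 12 7 9
8=8: mid=3
3<8: swap(2,3), lo=3 mid=4 ⇒ 6 4 3 8 2 10 12 7 9
2<8: swap(3,4), lo=4 mid=5 ⇒ 6 4 3 2 8 10 12 7 9
10>8: swap(5,7), hi=6 ⇒ 6 4 3 2 8 7 12 10 9
7<8: swap(4,5), lo=5 mid=6 ⇒ 6 4 3 2 7 8 12 10 9
12>8: swap(6,6), hi=5 ⇒ 6 4 3 2 7 8 12 10 9
done. lo=5 hi=5; arr=6 4 3 2 7 8 12 10 9

6 4 3 2 7 8 12 10 9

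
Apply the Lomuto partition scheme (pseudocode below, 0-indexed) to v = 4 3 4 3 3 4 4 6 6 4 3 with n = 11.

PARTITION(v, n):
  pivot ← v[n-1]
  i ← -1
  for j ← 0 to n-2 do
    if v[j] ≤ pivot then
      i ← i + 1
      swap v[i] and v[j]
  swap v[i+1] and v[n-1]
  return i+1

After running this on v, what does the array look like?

pivot = v[10] = 3; i = -1
j=0: v[0]=4 > 3 → no swap
j=1: v[1]=3 ≤ 3 → i=0, swap v[0],v[1] → 3 4 4 3 3 4 4 6 6 4 3
j=2: v[2]=4 > 3 → no swap
j=3: v[3]=3 ≤ 3 → i=1, swap v[1],v[3] → 3 3 4 4 3 4 4 6 6 4 3
j=4: v[4]=3 ≤ 3 → i=2, swap v[2],v[4] → 3 3 3 4 4 4 4 6 6 4 3
j=5: v[5]=4 > 3 → no swap
j=6: v[6]=4 > 3 → no swap
j=7: v[7]=6 > 3 → no swap
j=8: v[8]=6 > 3 → no swap
j=9: v[9]=4 > 3 → no swap
final swap v[3],v[10] → 3 3 3 3 4 4 4 6 6 4 4; return 3

3 3 3 3 4 4 4 6 6 4 4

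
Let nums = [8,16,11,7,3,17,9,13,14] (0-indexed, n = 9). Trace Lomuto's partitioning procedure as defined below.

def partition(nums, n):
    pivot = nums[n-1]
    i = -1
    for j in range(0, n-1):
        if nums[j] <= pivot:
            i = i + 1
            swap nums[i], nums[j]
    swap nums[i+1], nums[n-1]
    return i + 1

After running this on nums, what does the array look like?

[8,11,7,3,9,13,14,17,16]

pivot=14, i=-1
j=0: 8≤14, i=0, swap(0,0) ⇒ [8,16,11,7,3,17,9,13,14]
j=1: 16>14, skip
j=2: 11≤14, i=1, swap(1,2) ⇒ [8,11,16,7,3,17,9,13,14]
j=3: 7≤14, i=2, swap(2,3) ⇒ [8,11,7,16,3,17,9,13,14]
j=4: 3≤14, i=3, swap(3,4) ⇒ [8,11,7,3,16,17,9,13,14]
j=5: 17>14, skip
j=6: 9≤14, i=4, swap(4,6) ⇒ [8,11,7,3,9,17,16,13,14]
j=7: 13≤14, i=5, swap(5,7) ⇒ [8,11,7,3,9,13,16,17,14]
swap(6,8) ⇒ [8,11,7,3,9,13,14,17,16]; return 6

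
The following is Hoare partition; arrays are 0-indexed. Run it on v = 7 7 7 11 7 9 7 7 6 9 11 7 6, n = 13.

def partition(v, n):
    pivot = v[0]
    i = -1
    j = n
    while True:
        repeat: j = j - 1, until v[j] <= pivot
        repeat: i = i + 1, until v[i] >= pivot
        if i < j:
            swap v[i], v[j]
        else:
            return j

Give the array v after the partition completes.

6 7 6 7 7 9 7 11 7 9 11 7 7

pivot = v[0] = 7; i = -1, j = 13
j→12 (v[12]=6≤7), i→0 (v[0]=7≥7); i<j, swap → 6 7 7 11 7 9 7 7 6 9 11 7 7
j→11 (v[11]=7≤7), i→1 (v[1]=7≥7); i<j, swap → 6 7 7 11 7 9 7 7 6 9 11 7 7
j→8 (v[8]=6≤7), i→2 (v[2]=7≥7); i<j, swap → 6 7 6 11 7 9 7 7 7 9 11 7 7
j→7 (v[7]=7≤7), i→3 (v[3]=11≥7); i<j, swap → 6 7 6 7 7 9 7 11 7 9 11 7 7
j→6 (v[6]=7≤7), i→4 (v[4]=7≥7); i<j, swap → 6 7 6 7 7 9 7 11 7 9 11 7 7
j→4, i→5; i≥j, return j=4. v = 6 7 6 7 7 9 7 11 7 9 11 7 7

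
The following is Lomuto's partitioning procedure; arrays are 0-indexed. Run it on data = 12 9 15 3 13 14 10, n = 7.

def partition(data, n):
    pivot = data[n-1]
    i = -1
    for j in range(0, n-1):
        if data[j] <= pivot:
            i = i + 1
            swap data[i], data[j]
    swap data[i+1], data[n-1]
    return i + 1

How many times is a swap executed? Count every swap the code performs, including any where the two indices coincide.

pivot = data[6] = 10; i = -1
j=0: data[0]=12 > 10 → no swap
j=1: data[1]=9 ≤ 10 → i=0, swap data[0],data[1] → 9 12 15 3 13 14 10
j=2: data[2]=15 > 10 → no swap
j=3: data[3]=3 ≤ 10 → i=1, swap data[1],data[3] → 9 3 15 12 13 14 10
j=4: data[4]=13 > 10 → no swap
j=5: data[5]=14 > 10 → no swap
final swap data[2],data[6] → 9 3 10 12 13 14 15; return 2

3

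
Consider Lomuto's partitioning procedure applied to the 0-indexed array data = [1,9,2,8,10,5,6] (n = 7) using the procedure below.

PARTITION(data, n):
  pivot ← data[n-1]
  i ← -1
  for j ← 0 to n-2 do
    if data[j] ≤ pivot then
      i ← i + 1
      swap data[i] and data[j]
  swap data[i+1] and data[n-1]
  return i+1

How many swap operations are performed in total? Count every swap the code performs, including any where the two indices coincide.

4

pivot = data[6] = 6; i = -1
j=0: data[0]=1 ≤ 6 → i=0, swap data[0],data[0] (no change) → [1,9,2,8,10,5,6]
j=1: data[1]=9 > 6 → no swap
j=2: data[2]=2 ≤ 6 → i=1, swap data[1],data[2] → [1,2,9,8,10,5,6]
j=3: data[3]=8 > 6 → no swap
j=4: data[4]=10 > 6 → no swap
j=5: data[5]=5 ≤ 6 → i=2, swap data[2],data[5] → [1,2,5,8,10,9,6]
final swap data[3],data[6] → [1,2,5,6,10,9,8]; return 3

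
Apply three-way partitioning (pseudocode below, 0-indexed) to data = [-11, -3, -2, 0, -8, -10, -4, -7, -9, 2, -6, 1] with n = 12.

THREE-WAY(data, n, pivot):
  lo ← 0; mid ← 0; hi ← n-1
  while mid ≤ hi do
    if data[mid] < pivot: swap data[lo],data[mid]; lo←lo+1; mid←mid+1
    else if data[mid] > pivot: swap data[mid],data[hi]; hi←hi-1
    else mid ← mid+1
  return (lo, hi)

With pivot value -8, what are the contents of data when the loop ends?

[-11, -9, -10, -8, 0, -4, -7, -2, 2, -6, 1, -3]

lo=0 mid=0 hi=11
-11<-8: swap(0,0), lo=1 mid=1 ⇒ [-11, -3, -2, 0, -8, -10, -4, -7, -9, 2, -6, 1]
-3>-8: swap(1,11), hi=10 ⇒ [-11, 1, -2, 0, -8, -10, -4, -7, -9, 2, -6, -3]
1>-8: swap(1,10), hi=9 ⇒ [-11, -6, -2, 0, -8, -10, -4, -7, -9, 2, 1, -3]
-6>-8: swap(1,9), hi=8 ⇒ [-11, 2, -2, 0, -8, -10, -4, -7, -9, -6, 1, -3]
2>-8: swap(1,8), hi=7 ⇒ [-11, -9, -2, 0, -8, -10, -4, -7, 2, -6, 1, -3]
-9<-8: swap(1,1), lo=2 mid=2 ⇒ [-11, -9, -2, 0, -8, -10, -4, -7, 2, -6, 1, -3]
-2>-8: swap(2,7), hi=6 ⇒ [-11, -9, -7, 0, -8, -10, -4, -2, 2, -6, 1, -3]
-7>-8: swap(2,6), hi=5 ⇒ [-11, -9, -4, 0, -8, -10, -7, -2, 2, -6, 1, -3]
-4>-8: swap(2,5), hi=4 ⇒ [-11, -9, -10, 0, -8, -4, -7, -2, 2, -6, 1, -3]
-10<-8: swap(2,2), lo=3 mid=3 ⇒ [-11, -9, -10, 0, -8, -4, -7, -2, 2, -6, 1, -3]
0>-8: swap(3,4), hi=3 ⇒ [-11, -9, -10, -8, 0, -4, -7, -2, 2, -6, 1, -3]
-8=-8: mid=4
done. lo=3 hi=3; data=[-11, -9, -10, -8, 0, -4, -7, -2, 2, -6, 1, -3]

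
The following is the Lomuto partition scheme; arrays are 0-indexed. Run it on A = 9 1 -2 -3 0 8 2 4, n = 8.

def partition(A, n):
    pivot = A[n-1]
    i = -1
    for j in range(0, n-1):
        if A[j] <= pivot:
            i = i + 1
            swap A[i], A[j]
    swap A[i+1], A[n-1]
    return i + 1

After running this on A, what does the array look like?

pivot = A[7] = 4; i = -1
j=0: A[0]=9 > 4 → no swap
j=1: A[1]=1 ≤ 4 → i=0, swap A[0],A[1] → 1 9 -2 -3 0 8 2 4
j=2: A[2]=-2 ≤ 4 → i=1, swap A[1],A[2] → 1 -2 9 -3 0 8 2 4
j=3: A[3]=-3 ≤ 4 → i=2, swap A[2],A[3] → 1 -2 -3 9 0 8 2 4
j=4: A[4]=0 ≤ 4 → i=3, swap A[3],A[4] → 1 -2 -3 0 9 8 2 4
j=5: A[5]=8 > 4 → no swap
j=6: A[6]=2 ≤ 4 → i=4, swap A[4],A[6] → 1 -2 -3 0 2 8 9 4
final swap A[5],A[7] → 1 -2 -3 0 2 4 9 8; return 5

1 -2 -3 0 2 4 9 8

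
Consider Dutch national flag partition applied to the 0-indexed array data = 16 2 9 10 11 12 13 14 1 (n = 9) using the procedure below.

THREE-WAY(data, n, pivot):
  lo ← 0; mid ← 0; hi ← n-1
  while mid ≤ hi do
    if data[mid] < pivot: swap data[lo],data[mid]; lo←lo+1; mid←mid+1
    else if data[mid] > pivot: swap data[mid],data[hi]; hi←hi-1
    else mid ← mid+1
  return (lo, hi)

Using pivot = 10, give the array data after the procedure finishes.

pivot = 10; lo=0, mid=0, hi=8
data[mid]=16>10: swap data[0],data[8]; hi=7 → 1 2 9 10 11 12 13 14 16
data[mid]=1<10: swap data[0],data[0]; lo=1,mid=1 → 1 2 9 10 11 12 13 14 16
data[mid]=2<10: swap data[1],data[1]; lo=2,mid=2 → 1 2 9 10 11 12 13 14 16
data[mid]=9<10: swap data[2],data[2]; lo=3,mid=3 → 1 2 9 10 11 12 13 14 16
data[mid]=10=10: mid=4
data[mid]=11>10: swap data[4],data[7]; hi=6 → 1 2 9 10 14 12 13 11 16
data[mid]=14>10: swap data[4],data[6]; hi=5 → 1 2 9 10 13 12 14 11 16
data[mid]=13>10: swap data[4],data[5]; hi=4 → 1 2 9 10 12 13 14 11 16
data[mid]=12>10: swap data[4],data[4]; hi=3 → 1 2 9 10 12 13 14 11 16
end: lo=3, hi=3; data = 1 2 9 10 12 13 14 11 16

1 2 9 10 12 13 14 11 16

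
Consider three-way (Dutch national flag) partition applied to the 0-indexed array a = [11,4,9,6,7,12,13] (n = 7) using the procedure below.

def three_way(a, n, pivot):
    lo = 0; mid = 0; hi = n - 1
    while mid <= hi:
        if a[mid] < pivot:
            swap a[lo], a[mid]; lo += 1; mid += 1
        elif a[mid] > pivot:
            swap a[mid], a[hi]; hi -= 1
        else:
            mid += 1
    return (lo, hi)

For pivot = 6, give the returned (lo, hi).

lo=0 mid=0 hi=6
11>6: swap(0,6), hi=5 ⇒ [13,4,9,6,7,12,11]
13>6: swap(0,5), hi=4 ⇒ [12,4,9,6,7,13,11]
12>6: swap(0,4), hi=3 ⇒ [7,4,9,6,12,13,11]
7>6: swap(0,3), hi=2 ⇒ [6,4,9,7,12,13,11]
6=6: mid=1
4<6: swap(0,1), lo=1 mid=2 ⇒ [4,6,9,7,12,13,11]
9>6: swap(2,2), hi=1 ⇒ [4,6,9,7,12,13,11]
done. lo=1 hi=1; a=[4,6,9,7,12,13,11]

(1, 1)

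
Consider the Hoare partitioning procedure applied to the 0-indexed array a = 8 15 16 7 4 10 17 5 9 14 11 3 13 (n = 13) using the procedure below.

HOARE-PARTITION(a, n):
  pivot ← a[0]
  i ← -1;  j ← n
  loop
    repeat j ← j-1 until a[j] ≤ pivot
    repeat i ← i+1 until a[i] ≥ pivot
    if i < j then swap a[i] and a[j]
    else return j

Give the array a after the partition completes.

3 5 4 7 16 10 17 15 9 14 11 8 13

pivot=8
j stops at 11 (3), i stops at 0 (8); swap ⇒ 3 15 16 7 4 10 17 5 9 14 11 8 13
j stops at 7 (5), i stops at 1 (15); swap ⇒ 3 5 16 7 4 10 17 15 9 14 11 8 13
j stops at 4 (4), i stops at 2 (16); swap ⇒ 3 5 4 7 16 10 17 15 9 14 11 8 13
j stops at 3, i stops at 4; i≥j ⇒ return 3. a=3 5 4 7 16 10 17 15 9 14 11 8 13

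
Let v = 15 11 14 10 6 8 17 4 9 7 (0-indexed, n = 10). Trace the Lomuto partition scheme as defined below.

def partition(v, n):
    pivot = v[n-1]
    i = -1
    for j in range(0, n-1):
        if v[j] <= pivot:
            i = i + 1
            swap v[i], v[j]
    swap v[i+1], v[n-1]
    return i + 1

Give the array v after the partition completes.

6 4 7 10 15 8 17 11 9 14

pivot=7, i=-1
j=0: 15>7, skip
j=1: 11>7, skip
j=2: 14>7, skip
j=3: 10>7, skip
j=4: 6≤7, i=0, swap(0,4) ⇒ 6 11 14 10 15 8 17 4 9 7
j=5: 8>7, skip
j=6: 17>7, skip
j=7: 4≤7, i=1, swap(1,7) ⇒ 6 4 14 10 15 8 17 11 9 7
j=8: 9>7, skip
swap(2,9) ⇒ 6 4 7 10 15 8 17 11 9 14; return 2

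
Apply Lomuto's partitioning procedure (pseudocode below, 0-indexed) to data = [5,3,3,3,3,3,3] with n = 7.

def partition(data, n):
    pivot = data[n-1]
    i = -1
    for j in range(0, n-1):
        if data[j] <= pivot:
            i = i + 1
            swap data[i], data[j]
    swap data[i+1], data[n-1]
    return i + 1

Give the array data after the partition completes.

[3,3,3,3,3,3,5]

pivot=3, i=-1
j=0: 5>3, skip
j=1: 3≤3, i=0, swap(0,1) ⇒ [3,5,3,3,3,3,3]
j=2: 3≤3, i=1, swap(1,2) ⇒ [3,3,5,3,3,3,3]
j=3: 3≤3, i=2, swap(2,3) ⇒ [3,3,3,5,3,3,3]
j=4: 3≤3, i=3, swap(3,4) ⇒ [3,3,3,3,5,3,3]
j=5: 3≤3, i=4, swap(4,5) ⇒ [3,3,3,3,3,5,3]
swap(5,6) ⇒ [3,3,3,3,3,3,5]; return 5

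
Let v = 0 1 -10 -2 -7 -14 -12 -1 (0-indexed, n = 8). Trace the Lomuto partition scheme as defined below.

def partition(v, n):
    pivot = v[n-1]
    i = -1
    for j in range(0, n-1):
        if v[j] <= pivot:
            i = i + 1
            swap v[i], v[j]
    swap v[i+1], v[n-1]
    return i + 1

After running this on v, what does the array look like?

-10 -2 -7 -14 -12 -1 0 1

pivot = v[7] = -1; i = -1
j=0: v[0]=0 > -1 → no swap
j=1: v[1]=1 > -1 → no swap
j=2: v[2]=-10 ≤ -1 → i=0, swap v[0],v[2] → -10 1 0 -2 -7 -14 -12 -1
j=3: v[3]=-2 ≤ -1 → i=1, swap v[1],v[3] → -10 -2 0 1 -7 -14 -12 -1
j=4: v[4]=-7 ≤ -1 → i=2, swap v[2],v[4] → -10 -2 -7 1 0 -14 -12 -1
j=5: v[5]=-14 ≤ -1 → i=3, swap v[3],v[5] → -10 -2 -7 -14 0 1 -12 -1
j=6: v[6]=-12 ≤ -1 → i=4, swap v[4],v[6] → -10 -2 -7 -14 -12 1 0 -1
final swap v[5],v[7] → -10 -2 -7 -14 -12 -1 0 1; return 5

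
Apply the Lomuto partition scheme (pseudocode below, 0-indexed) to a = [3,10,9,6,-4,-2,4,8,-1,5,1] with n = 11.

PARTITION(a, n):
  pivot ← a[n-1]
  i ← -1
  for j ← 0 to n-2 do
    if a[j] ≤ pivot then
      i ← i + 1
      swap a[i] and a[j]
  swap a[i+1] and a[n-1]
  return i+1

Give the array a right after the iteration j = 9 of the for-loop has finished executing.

pivot=1, i=-1
j=0: 3>1, skip
j=1: 10>1, skip
j=2: 9>1, skip
j=3: 6>1, skip
j=4: -4≤1, i=0, swap(0,4) ⇒ [-4,10,9,6,3,-2,4,8,-1,5,1]
j=5: -2≤1, i=1, swap(1,5) ⇒ [-4,-2,9,6,3,10,4,8,-1,5,1]
j=6: 4>1, skip
j=7: 8>1, skip
j=8: -1≤1, i=2, swap(2,8) ⇒ [-4,-2,-1,6,3,10,4,8,9,5,1]
j=9: 5>1, skip
(after j=9) a = [-4,-2,-1,6,3,10,4,8,9,5,1]

[-4,-2,-1,6,3,10,4,8,9,5,1]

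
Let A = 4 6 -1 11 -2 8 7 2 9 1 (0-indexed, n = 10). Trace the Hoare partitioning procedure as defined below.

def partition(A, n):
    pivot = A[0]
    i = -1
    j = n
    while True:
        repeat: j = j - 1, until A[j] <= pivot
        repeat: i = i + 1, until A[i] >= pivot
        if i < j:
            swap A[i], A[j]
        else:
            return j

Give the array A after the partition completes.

1 2 -1 -2 11 8 7 6 9 4

pivot=4
j stops at 9 (1), i stops at 0 (4); swap ⇒ 1 6 -1 11 -2 8 7 2 9 4
j stops at 7 (2), i stops at 1 (6); swap ⇒ 1 2 -1 11 -2 8 7 6 9 4
j stops at 4 (-2), i stops at 3 (11); swap ⇒ 1 2 -1 -2 11 8 7 6 9 4
j stops at 3, i stops at 4; i≥j ⇒ return 3. A=1 2 -1 -2 11 8 7 6 9 4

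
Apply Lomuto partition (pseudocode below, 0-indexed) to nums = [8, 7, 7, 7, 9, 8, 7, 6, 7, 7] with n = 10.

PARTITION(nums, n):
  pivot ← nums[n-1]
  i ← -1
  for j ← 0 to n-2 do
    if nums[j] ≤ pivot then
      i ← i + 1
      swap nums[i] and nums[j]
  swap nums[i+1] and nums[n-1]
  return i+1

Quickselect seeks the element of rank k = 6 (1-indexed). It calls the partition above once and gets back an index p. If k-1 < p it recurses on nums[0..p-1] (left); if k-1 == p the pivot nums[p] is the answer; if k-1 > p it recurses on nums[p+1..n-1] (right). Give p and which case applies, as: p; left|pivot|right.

pivot = nums[9] = 7; i = -1
j=0: nums[0]=8 > 7 → no swap
j=1: nums[1]=7 ≤ 7 → i=0, swap nums[0],nums[1] → [7, 8, 7, 7, 9, 8, 7, 6, 7, 7]
j=2: nums[2]=7 ≤ 7 → i=1, swap nums[1],nums[2] → [7, 7, 8, 7, 9, 8, 7, 6, 7, 7]
j=3: nums[3]=7 ≤ 7 → i=2, swap nums[2],nums[3] → [7, 7, 7, 8, 9, 8, 7, 6, 7, 7]
j=4: nums[4]=9 > 7 → no swap
j=5: nums[5]=8 > 7 → no swap
j=6: nums[6]=7 ≤ 7 → i=3, swap nums[3],nums[6] → [7, 7, 7, 7, 9, 8, 8, 6, 7, 7]
j=7: nums[7]=6 ≤ 7 → i=4, swap nums[4],nums[7] → [7, 7, 7, 7, 6, 8, 8, 9, 7, 7]
j=8: nums[8]=7 ≤ 7 → i=5, swap nums[5],nums[8] → [7, 7, 7, 7, 6, 7, 8, 9, 8, 7]
final swap nums[6],nums[9] → [7, 7, 7, 7, 6, 7, 7, 9, 8, 8]; return 6
p = 6; k-1 = 5 < 6 ⇒ left

6; left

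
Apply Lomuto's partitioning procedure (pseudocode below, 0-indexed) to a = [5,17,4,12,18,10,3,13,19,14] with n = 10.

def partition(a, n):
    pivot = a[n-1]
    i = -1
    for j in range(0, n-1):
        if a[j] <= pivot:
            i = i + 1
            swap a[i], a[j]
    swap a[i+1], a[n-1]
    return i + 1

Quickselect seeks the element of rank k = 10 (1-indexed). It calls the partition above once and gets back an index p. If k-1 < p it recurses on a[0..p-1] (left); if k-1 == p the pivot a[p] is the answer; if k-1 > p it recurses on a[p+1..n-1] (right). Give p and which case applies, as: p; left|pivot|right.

pivot = a[9] = 14; i = -1
j=0: a[0]=5 ≤ 14 → i=0, swap a[0],a[0] (no change) → [5,17,4,12,18,10,3,13,19,14]
j=1: a[1]=17 > 14 → no swap
j=2: a[2]=4 ≤ 14 → i=1, swap a[1],a[2] → [5,4,17,12,18,10,3,13,19,14]
j=3: a[3]=12 ≤ 14 → i=2, swap a[2],a[3] → [5,4,12,17,18,10,3,13,19,14]
j=4: a[4]=18 > 14 → no swap
j=5: a[5]=10 ≤ 14 → i=3, swap a[3],a[5] → [5,4,12,10,18,17,3,13,19,14]
j=6: a[6]=3 ≤ 14 → i=4, swap a[4],a[6] → [5,4,12,10,3,17,18,13,19,14]
j=7: a[7]=13 ≤ 14 → i=5, swap a[5],a[7] → [5,4,12,10,3,13,18,17,19,14]
j=8: a[8]=19 > 14 → no swap
final swap a[6],a[9] → [5,4,12,10,3,13,14,17,19,18]; return 6
p = 6; k-1 = 9 > 6 ⇒ right

6; right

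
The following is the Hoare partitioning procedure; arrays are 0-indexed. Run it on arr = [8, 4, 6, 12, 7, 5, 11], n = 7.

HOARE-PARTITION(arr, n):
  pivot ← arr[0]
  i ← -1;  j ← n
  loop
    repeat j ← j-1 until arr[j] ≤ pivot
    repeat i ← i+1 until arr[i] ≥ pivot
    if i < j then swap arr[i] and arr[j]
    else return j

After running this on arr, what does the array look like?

[5, 4, 6, 7, 12, 8, 11]

pivot=8
j stops at 5 (5), i stops at 0 (8); swap ⇒ [5, 4, 6, 12, 7, 8, 11]
j stops at 4 (7), i stops at 3 (12); swap ⇒ [5, 4, 6, 7, 12, 8, 11]
j stops at 3, i stops at 4; i≥j ⇒ return 3. arr=[5, 4, 6, 7, 12, 8, 11]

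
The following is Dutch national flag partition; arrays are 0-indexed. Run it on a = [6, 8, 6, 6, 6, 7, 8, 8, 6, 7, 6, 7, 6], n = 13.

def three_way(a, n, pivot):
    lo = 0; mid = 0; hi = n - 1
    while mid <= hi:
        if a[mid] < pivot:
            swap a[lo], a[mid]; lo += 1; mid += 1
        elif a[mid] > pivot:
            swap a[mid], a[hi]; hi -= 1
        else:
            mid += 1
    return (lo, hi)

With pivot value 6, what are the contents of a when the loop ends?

[6, 6, 6, 6, 6, 6, 6, 8, 7, 8, 7, 7, 8]

pivot = 6; lo=0, mid=0, hi=12
a[mid]=6=6: mid=1
a[mid]=8>6: swap a[1],a[12]; hi=11 → [6, 6, 6, 6, 6, 7, 8, 8, 6, 7, 6, 7, 8]
a[mid]=6=6: mid=2
a[mid]=6=6: mid=3
a[mid]=6=6: mid=4
a[mid]=6=6: mid=5
a[mid]=7>6: swap a[5],a[11]; hi=10 → [6, 6, 6, 6, 6, 7, 8, 8, 6, 7, 6, 7, 8]
a[mid]=7>6: swap a[5],a[10]; hi=9 → [6, 6, 6, 6, 6, 6, 8, 8, 6, 7, 7, 7, 8]
a[mid]=6=6: mid=6
a[mid]=8>6: swap a[6],a[9]; hi=8 → [6, 6, 6, 6, 6, 6, 7, 8, 6, 8, 7, 7, 8]
a[mid]=7>6: swap a[6],a[8]; hi=7 → [6, 6, 6, 6, 6, 6, 6, 8, 7, 8, 7, 7, 8]
a[mid]=6=6: mid=7
a[mid]=8>6: swap a[7],a[7]; hi=6 → [6, 6, 6, 6, 6, 6, 6, 8, 7, 8, 7, 7, 8]
end: lo=0, hi=6; a = [6, 6, 6, 6, 6, 6, 6, 8, 7, 8, 7, 7, 8]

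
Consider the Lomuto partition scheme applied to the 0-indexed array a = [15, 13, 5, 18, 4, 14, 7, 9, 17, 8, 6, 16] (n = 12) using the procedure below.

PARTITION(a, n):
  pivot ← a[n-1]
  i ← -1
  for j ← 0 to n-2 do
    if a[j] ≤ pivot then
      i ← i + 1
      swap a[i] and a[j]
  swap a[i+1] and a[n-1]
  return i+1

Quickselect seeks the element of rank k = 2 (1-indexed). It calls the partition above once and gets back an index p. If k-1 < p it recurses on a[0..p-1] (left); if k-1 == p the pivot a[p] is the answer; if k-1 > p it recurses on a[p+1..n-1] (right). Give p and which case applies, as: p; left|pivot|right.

9; left

pivot = a[11] = 16; i = -1
j=0: a[0]=15 ≤ 16 → i=0, swap a[0],a[0] (no change) → [15, 13, 5, 18, 4, 14, 7, 9, 17, 8, 6, 16]
j=1: a[1]=13 ≤ 16 → i=1, swap a[1],a[1] (no change) → [15, 13, 5, 18, 4, 14, 7, 9, 17, 8, 6, 16]
j=2: a[2]=5 ≤ 16 → i=2, swap a[2],a[2] (no change) → [15, 13, 5, 18, 4, 14, 7, 9, 17, 8, 6, 16]
j=3: a[3]=18 > 16 → no swap
j=4: a[4]=4 ≤ 16 → i=3, swap a[3],a[4] → [15, 13, 5, 4, 18, 14, 7, 9, 17, 8, 6, 16]
j=5: a[5]=14 ≤ 16 → i=4, swap a[4],a[5] → [15, 13, 5, 4, 14, 18, 7, 9, 17, 8, 6, 16]
j=6: a[6]=7 ≤ 16 → i=5, swap a[5],a[6] → [15, 13, 5, 4, 14, 7, 18, 9, 17, 8, 6, 16]
j=7: a[7]=9 ≤ 16 → i=6, swap a[6],a[7] → [15, 13, 5, 4, 14, 7, 9, 18, 17, 8, 6, 16]
j=8: a[8]=17 > 16 → no swap
j=9: a[9]=8 ≤ 16 → i=7, swap a[7],a[9] → [15, 13, 5, 4, 14, 7, 9, 8, 17, 18, 6, 16]
j=10: a[10]=6 ≤ 16 → i=8, swap a[8],a[10] → [15, 13, 5, 4, 14, 7, 9, 8, 6, 18, 17, 16]
final swap a[9],a[11] → [15, 13, 5, 4, 14, 7, 9, 8, 6, 16, 17, 18]; return 9
p = 9; k-1 = 1 < 9 ⇒ left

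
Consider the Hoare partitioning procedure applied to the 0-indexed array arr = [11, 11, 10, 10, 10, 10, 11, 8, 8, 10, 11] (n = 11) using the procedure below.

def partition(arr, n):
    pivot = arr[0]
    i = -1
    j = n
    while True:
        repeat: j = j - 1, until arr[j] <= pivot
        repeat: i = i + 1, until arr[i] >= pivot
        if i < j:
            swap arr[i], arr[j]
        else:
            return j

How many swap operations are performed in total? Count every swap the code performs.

3

pivot = arr[0] = 11; i = -1, j = 11
j→10 (arr[10]=11≤11), i→0 (arr[0]=11≥11); i<j, swap → [11, 11, 10, 10, 10, 10, 11, 8, 8, 10, 11]
j→9 (arr[9]=10≤11), i→1 (arr[1]=11≥11); i<j, swap → [11, 10, 10, 10, 10, 10, 11, 8, 8, 11, 11]
j→8 (arr[8]=8≤11), i→6 (arr[6]=11≥11); i<j, swap → [11, 10, 10, 10, 10, 10, 8, 8, 11, 11, 11]
j→7, i→8; i≥j, return j=7. arr = [11, 10, 10, 10, 10, 10, 8, 8, 11, 11, 11]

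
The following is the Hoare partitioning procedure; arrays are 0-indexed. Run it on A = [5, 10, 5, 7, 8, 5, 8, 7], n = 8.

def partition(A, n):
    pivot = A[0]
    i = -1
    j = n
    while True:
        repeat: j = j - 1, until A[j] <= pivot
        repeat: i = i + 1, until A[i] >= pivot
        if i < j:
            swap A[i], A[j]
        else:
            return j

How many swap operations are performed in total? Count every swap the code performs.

pivot=5
j stops at 5 (5), i stops at 0 (5); swap ⇒ [5, 10, 5, 7, 8, 5, 8, 7]
j stops at 2 (5), i stops at 1 (10); swap ⇒ [5, 5, 10, 7, 8, 5, 8, 7]
j stops at 1, i stops at 2; i≥j ⇒ return 1. A=[5, 5, 10, 7, 8, 5, 8, 7]

2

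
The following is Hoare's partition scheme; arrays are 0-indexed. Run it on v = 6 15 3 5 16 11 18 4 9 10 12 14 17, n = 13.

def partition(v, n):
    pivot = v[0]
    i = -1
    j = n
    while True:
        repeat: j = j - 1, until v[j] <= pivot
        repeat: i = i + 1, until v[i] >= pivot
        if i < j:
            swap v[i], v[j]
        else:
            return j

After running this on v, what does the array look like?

4 5 3 15 16 11 18 6 9 10 12 14 17

pivot=6
j stops at 7 (4), i stops at 0 (6); swap ⇒ 4 15 3 5 16 11 18 6 9 10 12 14 17
j stops at 3 (5), i stops at 1 (15); swap ⇒ 4 5 3 15 16 11 18 6 9 10 12 14 17
j stops at 2, i stops at 3; i≥j ⇒ return 2. v=4 5 3 15 16 11 18 6 9 10 12 14 17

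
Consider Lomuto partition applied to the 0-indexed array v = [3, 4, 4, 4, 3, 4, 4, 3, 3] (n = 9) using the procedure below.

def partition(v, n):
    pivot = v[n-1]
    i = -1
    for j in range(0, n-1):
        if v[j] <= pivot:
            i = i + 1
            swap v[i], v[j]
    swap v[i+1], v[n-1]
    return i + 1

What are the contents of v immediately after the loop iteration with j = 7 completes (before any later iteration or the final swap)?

[3, 3, 3, 4, 4, 4, 4, 4, 3]

pivot = v[8] = 3; i = -1
j=0: v[0]=3 ≤ 3 → i=0, swap v[0],v[0] (no change) → [3, 4, 4, 4, 3, 4, 4, 3, 3]
j=1: v[1]=4 > 3 → no swap
j=2: v[2]=4 > 3 → no swap
j=3: v[3]=4 > 3 → no swap
j=4: v[4]=3 ≤ 3 → i=1, swap v[1],v[4] → [3, 3, 4, 4, 4, 4, 4, 3, 3]
j=5: v[5]=4 > 3 → no swap
j=6: v[6]=4 > 3 → no swap
j=7: v[7]=3 ≤ 3 → i=2, swap v[2],v[7] → [3, 3, 3, 4, 4, 4, 4, 4, 3]
(after j=7) v = [3, 3, 3, 4, 4, 4, 4, 4, 3]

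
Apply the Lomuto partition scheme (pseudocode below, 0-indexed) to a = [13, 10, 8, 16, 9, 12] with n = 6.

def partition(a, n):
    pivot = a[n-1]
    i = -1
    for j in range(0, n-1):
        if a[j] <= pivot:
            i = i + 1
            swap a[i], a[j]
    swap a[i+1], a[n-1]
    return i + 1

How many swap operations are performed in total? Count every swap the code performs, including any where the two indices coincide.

pivot = a[5] = 12; i = -1
j=0: a[0]=13 > 12 → no swap
j=1: a[1]=10 ≤ 12 → i=0, swap a[0],a[1] → [10, 13, 8, 16, 9, 12]
j=2: a[2]=8 ≤ 12 → i=1, swap a[1],a[2] → [10, 8, 13, 16, 9, 12]
j=3: a[3]=16 > 12 → no swap
j=4: a[4]=9 ≤ 12 → i=2, swap a[2],a[4] → [10, 8, 9, 16, 13, 12]
final swap a[3],a[5] → [10, 8, 9, 12, 13, 16]; return 3

4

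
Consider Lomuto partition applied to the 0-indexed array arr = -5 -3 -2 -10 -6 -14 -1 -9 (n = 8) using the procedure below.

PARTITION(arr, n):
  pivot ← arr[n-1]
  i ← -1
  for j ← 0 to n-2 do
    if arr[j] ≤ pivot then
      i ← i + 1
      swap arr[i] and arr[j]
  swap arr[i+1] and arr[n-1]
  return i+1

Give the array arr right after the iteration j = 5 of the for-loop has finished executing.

-10 -14 -2 -5 -6 -3 -1 -9

pivot = arr[7] = -9; i = -1
j=0: arr[0]=-5 > -9 → no swap
j=1: arr[1]=-3 > -9 → no swap
j=2: arr[2]=-2 > -9 → no swap
j=3: arr[3]=-10 ≤ -9 → i=0, swap arr[0],arr[3] → -10 -3 -2 -5 -6 -14 -1 -9
j=4: arr[4]=-6 > -9 → no swap
j=5: arr[5]=-14 ≤ -9 → i=1, swap arr[1],arr[5] → -10 -14 -2 -5 -6 -3 -1 -9
(after j=5) arr = -10 -14 -2 -5 -6 -3 -1 -9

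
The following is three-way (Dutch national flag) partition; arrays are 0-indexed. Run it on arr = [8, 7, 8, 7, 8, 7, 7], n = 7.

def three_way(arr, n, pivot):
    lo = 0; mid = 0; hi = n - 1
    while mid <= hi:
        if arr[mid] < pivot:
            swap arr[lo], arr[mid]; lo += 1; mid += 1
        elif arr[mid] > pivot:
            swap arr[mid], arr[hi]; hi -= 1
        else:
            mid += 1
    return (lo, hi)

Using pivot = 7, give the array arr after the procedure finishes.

[7, 7, 7, 7, 8, 8, 8]

pivot = 7; lo=0, mid=0, hi=6
arr[mid]=8>7: swap arr[0],arr[6]; hi=5 → [7, 7, 8, 7, 8, 7, 8]
arr[mid]=7=7: mid=1
arr[mid]=7=7: mid=2
arr[mid]=8>7: swap arr[2],arr[5]; hi=4 → [7, 7, 7, 7, 8, 8, 8]
arr[mid]=7=7: mid=3
arr[mid]=7=7: mid=4
arr[mid]=8>7: swap arr[4],arr[4]; hi=3 → [7, 7, 7, 7, 8, 8, 8]
end: lo=0, hi=3; arr = [7, 7, 7, 7, 8, 8, 8]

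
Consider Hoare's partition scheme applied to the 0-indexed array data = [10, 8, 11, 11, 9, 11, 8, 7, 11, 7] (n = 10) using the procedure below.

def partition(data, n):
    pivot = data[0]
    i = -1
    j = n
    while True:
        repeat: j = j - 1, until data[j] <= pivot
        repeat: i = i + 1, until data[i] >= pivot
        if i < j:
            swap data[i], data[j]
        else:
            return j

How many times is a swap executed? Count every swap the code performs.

3

pivot=10
j stops at 9 (7), i stops at 0 (10); swap ⇒ [7, 8, 11, 11, 9, 11, 8, 7, 11, 10]
j stops at 7 (7), i stops at 2 (11); swap ⇒ [7, 8, 7, 11, 9, 11, 8, 11, 11, 10]
j stops at 6 (8), i stops at 3 (11); swap ⇒ [7, 8, 7, 8, 9, 11, 11, 11, 11, 10]
j stops at 4, i stops at 5; i≥j ⇒ return 4. data=[7, 8, 7, 8, 9, 11, 11, 11, 11, 10]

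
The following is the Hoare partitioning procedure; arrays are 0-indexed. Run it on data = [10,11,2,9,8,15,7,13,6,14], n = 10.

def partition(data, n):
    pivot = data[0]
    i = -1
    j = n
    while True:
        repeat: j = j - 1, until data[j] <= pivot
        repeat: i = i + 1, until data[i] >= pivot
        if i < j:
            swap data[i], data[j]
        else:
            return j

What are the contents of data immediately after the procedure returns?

pivot=10
j stops at 8 (6), i stops at 0 (10); swap ⇒ [6,11,2,9,8,15,7,13,10,14]
j stops at 6 (7), i stops at 1 (11); swap ⇒ [6,7,2,9,8,15,11,13,10,14]
j stops at 4, i stops at 5; i≥j ⇒ return 4. data=[6,7,2,9,8,15,11,13,10,14]

[6,7,2,9,8,15,11,13,10,14]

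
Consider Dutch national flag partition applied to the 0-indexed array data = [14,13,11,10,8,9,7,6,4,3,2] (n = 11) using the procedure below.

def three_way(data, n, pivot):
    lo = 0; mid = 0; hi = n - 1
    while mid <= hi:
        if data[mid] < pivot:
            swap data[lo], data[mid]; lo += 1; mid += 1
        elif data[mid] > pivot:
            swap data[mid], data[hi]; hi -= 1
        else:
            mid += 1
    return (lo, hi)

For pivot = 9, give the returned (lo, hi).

(6, 6)

pivot = 9; lo=0, mid=0, hi=10
data[mid]=14>9: swap data[0],data[10]; hi=9 → [2,13,11,10,8,9,7,6,4,3,14]
data[mid]=2<9: swap data[0],data[0]; lo=1,mid=1 → [2,13,11,10,8,9,7,6,4,3,14]
data[mid]=13>9: swap data[1],data[9]; hi=8 → [2,3,11,10,8,9,7,6,4,13,14]
data[mid]=3<9: swap data[1],data[1]; lo=2,mid=2 → [2,3,11,10,8,9,7,6,4,13,14]
data[mid]=11>9: swap data[2],data[8]; hi=7 → [2,3,4,10,8,9,7,6,11,13,14]
data[mid]=4<9: swap data[2],data[2]; lo=3,mid=3 → [2,3,4,10,8,9,7,6,11,13,14]
data[mid]=10>9: swap data[3],data[7]; hi=6 → [2,3,4,6,8,9,7,10,11,13,14]
data[mid]=6<9: swap data[3],data[3]; lo=4,mid=4 → [2,3,4,6,8,9,7,10,11,13,14]
data[mid]=8<9: swap data[4],data[4]; lo=5,mid=5 → [2,3,4,6,8,9,7,10,11,13,14]
data[mid]=9=9: mid=6
data[mid]=7<9: swap data[5],data[6]; lo=6,mid=7 → [2,3,4,6,8,7,9,10,11,13,14]
end: lo=6, hi=6; data = [2,3,4,6,8,7,9,10,11,13,14]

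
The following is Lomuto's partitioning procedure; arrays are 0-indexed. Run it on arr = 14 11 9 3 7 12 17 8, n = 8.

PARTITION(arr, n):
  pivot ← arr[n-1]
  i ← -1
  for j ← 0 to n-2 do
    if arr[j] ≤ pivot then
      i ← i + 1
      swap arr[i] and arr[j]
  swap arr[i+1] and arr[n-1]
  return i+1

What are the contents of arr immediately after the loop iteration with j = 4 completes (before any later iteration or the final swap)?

3 7 9 14 11 12 17 8

pivot=8, i=-1
j=0: 14>8, skip
j=1: 11>8, skip
j=2: 9>8, skip
j=3: 3≤8, i=0, swap(0,3) ⇒ 3 11 9 14 7 12 17 8
j=4: 7≤8, i=1, swap(1,4) ⇒ 3 7 9 14 11 12 17 8
(after j=4) arr = 3 7 9 14 11 12 17 8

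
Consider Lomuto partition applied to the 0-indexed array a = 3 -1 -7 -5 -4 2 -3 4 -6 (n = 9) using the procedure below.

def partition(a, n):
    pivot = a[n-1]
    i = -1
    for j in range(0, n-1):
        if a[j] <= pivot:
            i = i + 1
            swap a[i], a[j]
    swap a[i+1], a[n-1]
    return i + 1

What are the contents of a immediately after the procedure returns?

pivot = a[8] = -6; i = -1
j=0: a[0]=3 > -6 → no swap
j=1: a[1]=-1 > -6 → no swap
j=2: a[2]=-7 ≤ -6 → i=0, swap a[0],a[2] → -7 -1 3 -5 -4 2 -3 4 -6
j=3: a[3]=-5 > -6 → no swap
j=4: a[4]=-4 > -6 → no swap
j=5: a[5]=2 > -6 → no swap
j=6: a[6]=-3 > -6 → no swap
j=7: a[7]=4 > -6 → no swap
final swap a[1],a[8] → -7 -6 3 -5 -4 2 -3 4 -1; return 1

-7 -6 3 -5 -4 2 -3 4 -1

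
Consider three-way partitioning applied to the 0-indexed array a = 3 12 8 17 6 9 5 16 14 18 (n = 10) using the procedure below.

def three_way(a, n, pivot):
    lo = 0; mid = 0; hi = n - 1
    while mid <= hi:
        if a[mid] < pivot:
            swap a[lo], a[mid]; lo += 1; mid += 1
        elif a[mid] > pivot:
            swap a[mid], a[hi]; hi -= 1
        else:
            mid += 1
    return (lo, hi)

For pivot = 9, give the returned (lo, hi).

pivot = 9; lo=0, mid=0, hi=9
a[mid]=3<9: swap a[0],a[0]; lo=1,mid=1 → 3 12 8 17 6 9 5 16 14 18
a[mid]=12>9: swap a[1],a[9]; hi=8 → 3 18 8 17 6 9 5 16 14 12
a[mid]=18>9: swap a[1],a[8]; hi=7 → 3 14 8 17 6 9 5 16 18 12
a[mid]=14>9: swap a[1],a[7]; hi=6 → 3 16 8 17 6 9 5 14 18 12
a[mid]=16>9: swap a[1],a[6]; hi=5 → 3 5 8 17 6 9 16 14 18 12
a[mid]=5<9: swap a[1],a[1]; lo=2,mid=2 → 3 5 8 17 6 9 16 14 18 12
a[mid]=8<9: swap a[2],a[2]; lo=3,mid=3 → 3 5 8 17 6 9 16 14 18 12
a[mid]=17>9: swap a[3],a[5]; hi=4 → 3 5 8 9 6 17 16 14 18 12
a[mid]=9=9: mid=4
a[mid]=6<9: swap a[3],a[4]; lo=4,mid=5 → 3 5 8 6 9 17 16 14 18 12
end: lo=4, hi=4; a = 3 5 8 6 9 17 16 14 18 12

(4, 4)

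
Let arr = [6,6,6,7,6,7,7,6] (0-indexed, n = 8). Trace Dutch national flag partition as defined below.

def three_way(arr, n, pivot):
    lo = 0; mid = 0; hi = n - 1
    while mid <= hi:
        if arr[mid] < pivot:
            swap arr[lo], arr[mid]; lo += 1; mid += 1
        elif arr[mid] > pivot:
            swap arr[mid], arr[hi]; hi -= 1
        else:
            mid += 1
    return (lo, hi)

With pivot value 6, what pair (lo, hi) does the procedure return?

lo=0 mid=0 hi=7
6=6: mid=1
6=6: mid=2
6=6: mid=3
7>6: swap(3,7), hi=6 ⇒ [6,6,6,6,6,7,7,7]
6=6: mid=4
6=6: mid=5
7>6: swap(5,6), hi=5 ⇒ [6,6,6,6,6,7,7,7]
7>6: swap(5,5), hi=4 ⇒ [6,6,6,6,6,7,7,7]
done. lo=0 hi=4; arr=[6,6,6,6,6,7,7,7]

(0, 4)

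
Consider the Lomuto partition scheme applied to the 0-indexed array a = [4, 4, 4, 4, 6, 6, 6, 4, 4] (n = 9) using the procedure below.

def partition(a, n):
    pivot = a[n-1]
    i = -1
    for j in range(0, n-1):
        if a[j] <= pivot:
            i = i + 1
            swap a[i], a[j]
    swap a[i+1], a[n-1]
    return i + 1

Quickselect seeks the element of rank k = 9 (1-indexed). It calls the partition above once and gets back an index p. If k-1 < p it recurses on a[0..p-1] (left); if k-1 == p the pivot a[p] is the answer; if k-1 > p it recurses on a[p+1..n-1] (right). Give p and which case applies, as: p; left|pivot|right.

5; right

pivot = a[8] = 4; i = -1
j=0: a[0]=4 ≤ 4 → i=0, swap a[0],a[0] (no change) → [4, 4, 4, 4, 6, 6, 6, 4, 4]
j=1: a[1]=4 ≤ 4 → i=1, swap a[1],a[1] (no change) → [4, 4, 4, 4, 6, 6, 6, 4, 4]
j=2: a[2]=4 ≤ 4 → i=2, swap a[2],a[2] (no change) → [4, 4, 4, 4, 6, 6, 6, 4, 4]
j=3: a[3]=4 ≤ 4 → i=3, swap a[3],a[3] (no change) → [4, 4, 4, 4, 6, 6, 6, 4, 4]
j=4: a[4]=6 > 4 → no swap
j=5: a[5]=6 > 4 → no swap
j=6: a[6]=6 > 4 → no swap
j=7: a[7]=4 ≤ 4 → i=4, swap a[4],a[7] → [4, 4, 4, 4, 4, 6, 6, 6, 4]
final swap a[5],a[8] → [4, 4, 4, 4, 4, 4, 6, 6, 6]; return 5
p = 5; k-1 = 8 > 5 ⇒ right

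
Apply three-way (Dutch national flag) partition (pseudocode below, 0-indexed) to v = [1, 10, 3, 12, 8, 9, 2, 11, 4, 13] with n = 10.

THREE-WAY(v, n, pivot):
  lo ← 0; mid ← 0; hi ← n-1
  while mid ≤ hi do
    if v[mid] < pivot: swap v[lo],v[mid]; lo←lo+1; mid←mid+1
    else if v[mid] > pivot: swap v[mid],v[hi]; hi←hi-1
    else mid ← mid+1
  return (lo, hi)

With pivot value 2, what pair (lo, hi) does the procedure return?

(1, 1)

lo=0 mid=0 hi=9
1<2: swap(0,0), lo=1 mid=1 ⇒ [1, 10, 3, 12, 8, 9, 2, 11, 4, 13]
10>2: swap(1,9), hi=8 ⇒ [1, 13, 3, 12, 8, 9, 2, 11, 4, 10]
13>2: swap(1,8), hi=7 ⇒ [1, 4, 3, 12, 8, 9, 2, 11, 13, 10]
4>2: swap(1,7), hi=6 ⇒ [1, 11, 3, 12, 8, 9, 2, 4, 13, 10]
11>2: swap(1,6), hi=5 ⇒ [1, 2, 3, 12, 8, 9, 11, 4, 13, 10]
2=2: mid=2
3>2: swap(2,5), hi=4 ⇒ [1, 2, 9, 12, 8, 3, 11, 4, 13, 10]
9>2: swap(2,4), hi=3 ⇒ [1, 2, 8, 12, 9, 3, 11, 4, 13, 10]
8>2: swap(2,3), hi=2 ⇒ [1, 2, 12, 8, 9, 3, 11, 4, 13, 10]
12>2: swap(2,2), hi=1 ⇒ [1, 2, 12, 8, 9, 3, 11, 4, 13, 10]
done. lo=1 hi=1; v=[1, 2, 12, 8, 9, 3, 11, 4, 13, 10]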